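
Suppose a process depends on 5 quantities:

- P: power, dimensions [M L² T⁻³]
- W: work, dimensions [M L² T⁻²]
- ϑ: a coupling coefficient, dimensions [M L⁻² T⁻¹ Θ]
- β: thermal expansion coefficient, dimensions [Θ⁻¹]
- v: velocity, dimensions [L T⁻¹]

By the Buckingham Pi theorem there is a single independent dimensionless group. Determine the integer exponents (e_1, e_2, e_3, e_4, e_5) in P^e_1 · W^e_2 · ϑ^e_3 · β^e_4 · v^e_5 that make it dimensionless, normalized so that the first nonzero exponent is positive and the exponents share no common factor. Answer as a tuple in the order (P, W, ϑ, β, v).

M: e_1·(1) + e_2·(1) + e_3·(1) + e_4·(0) + e_5·(0) = 0
L: e_1·(2) + e_2·(2) + e_3·(-2) + e_4·(0) + e_5·(1) = 0
T: e_1·(-3) + e_2·(-2) + e_3·(-1) + e_4·(0) + e_5·(-1) = 0
Θ: e_1·(0) + e_2·(0) + e_3·(1) + e_4·(-1) + e_5·(0) = 0
Solving this homogeneous linear system for the smallest-integer solution (first nonzero entry positive) gives (3, -2, -1, -1, -4).

(3, -2, -1, -1, -4)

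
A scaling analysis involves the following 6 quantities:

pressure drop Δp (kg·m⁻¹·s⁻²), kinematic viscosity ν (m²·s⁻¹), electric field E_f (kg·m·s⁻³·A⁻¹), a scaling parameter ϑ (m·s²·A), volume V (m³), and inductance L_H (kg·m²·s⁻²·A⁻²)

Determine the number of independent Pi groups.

2

There are 6 variables and 4 base dimensions (M, L, T, I).
The dimension matrix has rank 4.
Independent dimensionless groups: 6 − 4 = 2.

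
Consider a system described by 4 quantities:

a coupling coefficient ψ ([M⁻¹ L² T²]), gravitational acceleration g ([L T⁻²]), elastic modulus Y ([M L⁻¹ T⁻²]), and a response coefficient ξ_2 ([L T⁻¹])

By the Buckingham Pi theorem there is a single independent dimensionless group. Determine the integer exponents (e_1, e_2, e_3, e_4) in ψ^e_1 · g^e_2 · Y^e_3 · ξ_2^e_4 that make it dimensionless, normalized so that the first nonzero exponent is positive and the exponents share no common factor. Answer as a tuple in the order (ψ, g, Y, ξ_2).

(1, 1, 1, -2)

M: e_1·(-1) + e_2·(0) + e_3·(1) + e_4·(0) = 0
L: e_1·(2) + e_2·(1) + e_3·(-1) + e_4·(1) = 0
T: e_1·(2) + e_2·(-2) + e_3·(-2) + e_4·(-1) = 0
Solving this homogeneous linear system for the smallest-integer solution (first nonzero entry positive) gives (1, 1, 1, -2).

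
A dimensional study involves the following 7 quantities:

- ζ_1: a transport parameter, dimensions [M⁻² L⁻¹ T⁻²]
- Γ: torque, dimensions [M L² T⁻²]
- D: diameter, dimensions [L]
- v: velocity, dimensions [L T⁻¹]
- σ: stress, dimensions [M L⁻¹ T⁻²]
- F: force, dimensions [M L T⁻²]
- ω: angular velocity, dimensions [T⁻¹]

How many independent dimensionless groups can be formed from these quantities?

4

There are 7 variables and 3 base dimensions (M, L, T).
The dimension matrix has rank 3.
Independent dimensionless groups: 7 − 3 = 4.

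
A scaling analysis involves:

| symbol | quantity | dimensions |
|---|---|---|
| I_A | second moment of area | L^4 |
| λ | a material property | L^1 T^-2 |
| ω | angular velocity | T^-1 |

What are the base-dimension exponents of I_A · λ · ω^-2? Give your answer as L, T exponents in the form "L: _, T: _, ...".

Collect each base-dimension exponent across the product:
  L: (4) + (1) − 2·(0) = 5
  T: (0) + (-2) − 2·(-1) = 0
So the dimensions are [L⁵].

L: 5, T: 0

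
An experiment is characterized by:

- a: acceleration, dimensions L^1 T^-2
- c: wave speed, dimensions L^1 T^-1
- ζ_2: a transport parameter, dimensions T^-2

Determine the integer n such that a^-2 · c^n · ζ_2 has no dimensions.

2

Balance the L exponent: (1)·n from c, plus −2·(1) + (0) = -2 from the rest, must sum to zero.
n − 2 = 0, so n = 2.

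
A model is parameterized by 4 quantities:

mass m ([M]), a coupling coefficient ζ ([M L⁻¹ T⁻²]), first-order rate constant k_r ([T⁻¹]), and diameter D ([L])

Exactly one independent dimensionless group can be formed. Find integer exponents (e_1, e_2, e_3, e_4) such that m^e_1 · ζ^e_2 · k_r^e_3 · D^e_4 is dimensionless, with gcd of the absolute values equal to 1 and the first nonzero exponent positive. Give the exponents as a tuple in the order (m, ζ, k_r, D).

M: e_1·(1) + e_2·(1) + e_3·(0) + e_4·(0) = 0
L: e_1·(0) + e_2·(-1) + e_3·(0) + e_4·(1) = 0
T: e_1·(0) + e_2·(-2) + e_3·(-1) + e_4·(0) = 0
Solving this homogeneous linear system for the smallest-integer solution (first nonzero entry positive) gives (1, -1, 2, -1).

(1, -1, 2, -1)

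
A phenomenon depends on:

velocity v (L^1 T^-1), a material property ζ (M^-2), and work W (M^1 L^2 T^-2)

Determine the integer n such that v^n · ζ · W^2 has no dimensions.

Balance the L exponent: (1)·n from v, plus (0) + 2·(2) = 4 from the rest, must sum to zero.
n + 4 = 0, so n = -4.

-4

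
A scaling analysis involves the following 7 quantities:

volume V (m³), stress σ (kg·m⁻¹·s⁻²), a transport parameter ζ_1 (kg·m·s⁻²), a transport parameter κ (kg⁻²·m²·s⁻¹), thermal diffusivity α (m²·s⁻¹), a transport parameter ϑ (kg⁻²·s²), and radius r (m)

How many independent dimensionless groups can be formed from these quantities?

There are 7 variables and 3 base dimensions (M, L, T).
The dimension matrix has rank 3.
Independent dimensionless groups: 7 − 3 = 4.

4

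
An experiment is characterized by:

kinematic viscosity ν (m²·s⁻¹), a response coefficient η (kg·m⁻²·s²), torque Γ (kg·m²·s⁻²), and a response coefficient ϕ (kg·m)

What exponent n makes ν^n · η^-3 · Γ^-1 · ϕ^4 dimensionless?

Balance the L exponent: (2)·n from ν, plus −3·(-2) − (2) + 4·(1) = 8 from the rest, must sum to zero.
2n + 8 = 0, so n = -4.

-4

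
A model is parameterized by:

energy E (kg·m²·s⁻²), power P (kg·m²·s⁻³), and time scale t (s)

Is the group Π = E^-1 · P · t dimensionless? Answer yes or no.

yes

Sum the exponent of each base dimension across the product:
  M: −[E]_M + [P]_M + [t]_M = −(1) + (1) + (0) = 0
  L: −[E]_L + [P]_L + [t]_L = −(2) + (2) + (0) = 0
  T: −[E]_T + [P]_T + [t]_T = −(-2) + (-3) + (1) = 0
  I: −[E]_I + [P]_I + [t]_I = −(0) + (0) + (0) = 0
All base exponents vanish — dimensionless.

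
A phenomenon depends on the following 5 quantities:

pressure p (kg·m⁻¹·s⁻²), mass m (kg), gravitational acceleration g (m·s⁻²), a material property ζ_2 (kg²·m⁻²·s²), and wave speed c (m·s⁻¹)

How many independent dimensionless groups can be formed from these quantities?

2

There are 5 variables and 3 base dimensions (M, L, T).
The dimension matrix has rank 3.
Independent dimensionless groups: 5 − 3 = 2.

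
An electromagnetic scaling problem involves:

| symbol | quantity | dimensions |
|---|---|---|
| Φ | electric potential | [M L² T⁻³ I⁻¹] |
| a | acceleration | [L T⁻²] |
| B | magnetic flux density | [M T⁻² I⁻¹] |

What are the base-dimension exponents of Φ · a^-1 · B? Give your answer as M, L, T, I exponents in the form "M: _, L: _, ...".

M: 2, L: 1, T: -3, I: -2

Collect each base-dimension exponent across the product:
  M: (1) − (0) + (1) = 2
  L: (2) − (1) + (0) = 1
  T: (-3) − (-2) + (-2) = -3
  I: (-1) − (0) + (-1) = -2
So the dimensions are [M² L T⁻³ I⁻²].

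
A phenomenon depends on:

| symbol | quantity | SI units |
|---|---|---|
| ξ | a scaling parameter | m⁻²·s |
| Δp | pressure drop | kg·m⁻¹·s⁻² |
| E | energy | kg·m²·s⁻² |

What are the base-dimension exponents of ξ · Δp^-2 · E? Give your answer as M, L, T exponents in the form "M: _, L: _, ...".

M: -1, L: 2, T: 3

Collect each base-dimension exponent across the product:
  M: (0) − 2·(1) + (1) = -1
  L: (-2) − 2·(-1) + (2) = 2
  T: (1) − 2·(-2) + (-2) = 3
So the dimensions are [M⁻¹ L² T³].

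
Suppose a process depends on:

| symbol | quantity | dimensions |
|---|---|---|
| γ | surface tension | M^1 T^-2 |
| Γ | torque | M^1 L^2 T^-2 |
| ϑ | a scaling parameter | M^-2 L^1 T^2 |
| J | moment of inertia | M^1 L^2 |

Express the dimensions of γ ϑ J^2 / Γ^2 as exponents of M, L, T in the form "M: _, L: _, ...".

Collect each base-dimension exponent across the product:
  M: (1) − 2·(1) + (-2) + 2·(1) = -1
  L: (0) − 2·(2) + (1) + 2·(2) = 1
  T: (-2) − 2·(-2) + (2) + 2·(0) = 4
So the dimensions are [M⁻¹ L T⁴].

M: -1, L: 1, T: 4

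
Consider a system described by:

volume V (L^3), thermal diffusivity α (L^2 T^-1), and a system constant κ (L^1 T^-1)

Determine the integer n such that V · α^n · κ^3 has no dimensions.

-3

Balance the L exponent: (2)·n from α, plus (3) + 3·(1) = 6 from the rest, must sum to zero.
2n + 6 = 0, so n = -3.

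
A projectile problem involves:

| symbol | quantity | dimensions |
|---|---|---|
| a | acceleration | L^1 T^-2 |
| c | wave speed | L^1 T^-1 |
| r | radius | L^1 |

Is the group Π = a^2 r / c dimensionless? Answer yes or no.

no

Sum the exponent of each base dimension across the product:
  L: 2·[a]_L − [c]_L + [r]_L = 2·(1) − (1) + (1) = 2
  T: 2·[a]_T − [c]_T + [r]_T = 2·(-2) − (-1) + (0) = -3
Net dimensions [L² T⁻³] ≠ [1] — not dimensionless.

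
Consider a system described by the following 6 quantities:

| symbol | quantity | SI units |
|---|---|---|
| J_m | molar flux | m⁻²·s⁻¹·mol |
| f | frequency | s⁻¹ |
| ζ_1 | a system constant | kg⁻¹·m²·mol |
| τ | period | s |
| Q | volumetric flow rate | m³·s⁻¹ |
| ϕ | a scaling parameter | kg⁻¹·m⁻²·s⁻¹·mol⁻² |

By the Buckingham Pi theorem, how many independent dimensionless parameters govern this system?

2

There are 6 variables and 4 base dimensions (M, L, T, N).
The dimension matrix has rank 4.
Independent dimensionless groups: 6 − 4 = 2.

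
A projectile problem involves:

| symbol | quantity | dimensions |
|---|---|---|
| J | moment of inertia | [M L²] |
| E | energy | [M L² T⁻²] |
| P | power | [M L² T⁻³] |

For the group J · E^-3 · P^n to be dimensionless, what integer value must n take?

Balance the M exponent: (1)·n from P, plus (1) − 3·(1) = -2 from the rest, must sum to zero.
n − 2 = 0, so n = 2.

2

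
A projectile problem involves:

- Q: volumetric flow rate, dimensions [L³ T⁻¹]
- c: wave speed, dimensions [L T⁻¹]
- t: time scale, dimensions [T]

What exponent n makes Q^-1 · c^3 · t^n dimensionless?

2

Balance the T exponent: (1)·n from t, plus −(-1) + 3·(-1) = -2 from the rest, must sum to zero.
n − 2 = 0, so n = 2.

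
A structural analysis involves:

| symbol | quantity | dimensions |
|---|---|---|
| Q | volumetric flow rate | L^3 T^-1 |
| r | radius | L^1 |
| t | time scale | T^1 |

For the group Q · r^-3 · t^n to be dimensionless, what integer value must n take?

Balance the T exponent: (1)·n from t, plus (-1) − 3·(0) = -1 from the rest, must sum to zero.
n − 1 = 0, so n = 1.

1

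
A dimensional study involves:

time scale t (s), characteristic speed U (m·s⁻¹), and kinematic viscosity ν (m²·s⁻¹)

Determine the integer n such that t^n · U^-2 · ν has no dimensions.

-1

Balance the T exponent: (1)·n from t, plus −2·(-1) + (-1) = 1 from the rest, must sum to zero.
n + 1 = 0, so n = -1.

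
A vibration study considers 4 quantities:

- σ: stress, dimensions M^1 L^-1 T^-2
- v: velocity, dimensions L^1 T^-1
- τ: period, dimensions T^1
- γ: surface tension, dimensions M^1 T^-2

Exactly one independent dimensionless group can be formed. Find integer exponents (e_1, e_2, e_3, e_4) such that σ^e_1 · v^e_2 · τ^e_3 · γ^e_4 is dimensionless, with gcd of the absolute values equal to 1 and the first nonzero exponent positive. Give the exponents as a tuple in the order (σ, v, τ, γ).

(1, 1, 1, -1)

M: e_1·(1) + e_2·(0) + e_3·(0) + e_4·(1) = 0
L: e_1·(-1) + e_2·(1) + e_3·(0) + e_4·(0) = 0
T: e_1·(-2) + e_2·(-1) + e_3·(1) + e_4·(-2) = 0
Solving this homogeneous linear system for the smallest-integer solution (first nonzero entry positive) gives (1, 1, 1, -1).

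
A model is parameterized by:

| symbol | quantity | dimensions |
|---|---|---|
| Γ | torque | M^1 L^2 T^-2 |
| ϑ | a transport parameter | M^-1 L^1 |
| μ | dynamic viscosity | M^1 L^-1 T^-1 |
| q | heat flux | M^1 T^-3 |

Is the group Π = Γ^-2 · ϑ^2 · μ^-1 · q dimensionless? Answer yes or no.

Sum the exponent of each base dimension across the product:
  M: −2·[Γ]_M + 2·[ϑ]_M − [μ]_M + [q]_M = −2·(1) + 2·(-1) − (1) + (1) = -4
  L: −2·[Γ]_L + 2·[ϑ]_L − [μ]_L + [q]_L = −2·(2) + 2·(1) − (-1) + (0) = -1
  T: −2·[Γ]_T + 2·[ϑ]_T − [μ]_T + [q]_T = −2·(-2) + 2·(0) − (-1) + (-3) = 2
Net dimensions [M⁻⁴ L⁻¹ T²] ≠ [1] — not dimensionless.

no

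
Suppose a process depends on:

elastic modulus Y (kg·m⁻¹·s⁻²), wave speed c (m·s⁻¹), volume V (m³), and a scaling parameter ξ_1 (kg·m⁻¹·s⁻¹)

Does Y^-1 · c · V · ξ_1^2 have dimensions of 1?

Sum the exponent of each base dimension across the product:
  M: −[Y]_M + [c]_M + [V]_M + 2·[ξ_1]_M = −(1) + (0) + (0) + 2·(1) = 1
  L: −[Y]_L + [c]_L + [V]_L + 2·[ξ_1]_L = −(-1) + (1) + (3) + 2·(-1) = 3
  T: −[Y]_T + [c]_T + [V]_T + 2·[ξ_1]_T = −(-2) + (-1) + (0) + 2·(-1) = -1
Net dimensions [M L³ T⁻¹] ≠ [1] — not dimensionless.

no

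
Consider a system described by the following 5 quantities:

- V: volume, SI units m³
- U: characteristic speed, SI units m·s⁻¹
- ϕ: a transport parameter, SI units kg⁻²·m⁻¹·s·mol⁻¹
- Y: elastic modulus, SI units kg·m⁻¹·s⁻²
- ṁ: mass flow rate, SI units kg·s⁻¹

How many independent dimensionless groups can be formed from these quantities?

There are 5 variables and 4 base dimensions (M, L, T, N).
The dimension matrix has rank 4.
Independent dimensionless groups: 5 − 4 = 1.

1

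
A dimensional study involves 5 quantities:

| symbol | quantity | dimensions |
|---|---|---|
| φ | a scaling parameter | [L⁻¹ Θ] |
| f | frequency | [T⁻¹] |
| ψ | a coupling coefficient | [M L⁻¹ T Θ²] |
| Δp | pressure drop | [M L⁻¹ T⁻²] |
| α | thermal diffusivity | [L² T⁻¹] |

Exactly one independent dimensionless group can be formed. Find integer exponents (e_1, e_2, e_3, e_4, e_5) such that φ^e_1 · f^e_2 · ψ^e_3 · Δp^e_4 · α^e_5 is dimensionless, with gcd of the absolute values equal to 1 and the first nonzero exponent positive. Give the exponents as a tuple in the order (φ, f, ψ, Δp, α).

(2, -4, -1, 1, 1)

M: e_1·(0) + e_2·(0) + e_3·(1) + e_4·(1) + e_5·(0) = 0
L: e_1·(-1) + e_2·(0) + e_3·(-1) + e_4·(-1) + e_5·(2) = 0
T: e_1·(0) + e_2·(-1) + e_3·(1) + e_4·(-2) + e_5·(-1) = 0
Θ: e_1·(1) + e_2·(0) + e_3·(2) + e_4·(0) + e_5·(0) = 0
Solving this homogeneous linear system for the smallest-integer solution (first nonzero entry positive) gives (2, -4, -1, 1, 1).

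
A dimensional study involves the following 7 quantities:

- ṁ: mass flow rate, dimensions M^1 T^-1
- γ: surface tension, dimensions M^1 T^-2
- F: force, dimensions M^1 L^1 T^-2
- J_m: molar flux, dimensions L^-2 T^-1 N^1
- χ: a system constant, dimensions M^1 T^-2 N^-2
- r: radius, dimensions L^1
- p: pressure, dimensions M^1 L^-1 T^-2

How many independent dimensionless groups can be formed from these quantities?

3

There are 7 variables and 4 base dimensions (M, L, T, N).
The dimension matrix has rank 4.
Independent dimensionless groups: 7 − 4 = 3.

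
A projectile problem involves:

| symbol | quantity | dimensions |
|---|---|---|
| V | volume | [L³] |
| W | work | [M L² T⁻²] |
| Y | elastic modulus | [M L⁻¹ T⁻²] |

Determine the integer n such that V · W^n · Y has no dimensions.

Balance the M exponent: (1)·n from W, plus (0) + (1) = 1 from the rest, must sum to zero.
n + 1 = 0, so n = -1.

-1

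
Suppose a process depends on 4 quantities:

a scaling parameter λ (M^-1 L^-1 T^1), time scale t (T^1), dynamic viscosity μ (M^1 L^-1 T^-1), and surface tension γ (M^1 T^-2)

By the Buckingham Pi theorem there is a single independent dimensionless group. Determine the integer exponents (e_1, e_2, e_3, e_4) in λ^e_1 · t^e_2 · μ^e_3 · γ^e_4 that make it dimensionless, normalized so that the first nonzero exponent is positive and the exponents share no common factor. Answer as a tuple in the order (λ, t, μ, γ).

(1, 2, -1, 2)

M: e_1·(-1) + e_2·(0) + e_3·(1) + e_4·(1) = 0
L: e_1·(-1) + e_2·(0) + e_3·(-1) + e_4·(0) = 0
T: e_1·(1) + e_2·(1) + e_3·(-1) + e_4·(-2) = 0
Solving this homogeneous linear system for the smallest-integer solution (first nonzero entry positive) gives (1, 2, -1, 2).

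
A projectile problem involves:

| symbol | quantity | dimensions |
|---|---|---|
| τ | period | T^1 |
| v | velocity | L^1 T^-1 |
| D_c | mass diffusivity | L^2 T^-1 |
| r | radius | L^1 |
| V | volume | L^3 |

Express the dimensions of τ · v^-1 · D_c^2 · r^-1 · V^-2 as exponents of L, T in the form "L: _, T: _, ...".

Collect each base-dimension exponent across the product:
  L: (0) − (1) + 2·(2) − (1) − 2·(3) = -4
  T: (1) − (-1) + 2·(-1) − (0) − 2·(0) = 0
So the dimensions are [L⁻⁴].

L: -4, T: 0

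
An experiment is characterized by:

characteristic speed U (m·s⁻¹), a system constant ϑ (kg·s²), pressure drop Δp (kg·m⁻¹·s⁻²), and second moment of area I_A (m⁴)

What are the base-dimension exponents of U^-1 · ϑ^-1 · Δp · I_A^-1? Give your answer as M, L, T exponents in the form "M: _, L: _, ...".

M: 0, L: -6, T: -3

Collect each base-dimension exponent across the product:
  M: −(0) − (1) + (1) − (0) = 0
  L: −(1) − (0) + (-1) − (4) = -6
  T: −(-1) − (2) + (-2) − (0) = -3
So the dimensions are [L⁻⁶ T⁻³].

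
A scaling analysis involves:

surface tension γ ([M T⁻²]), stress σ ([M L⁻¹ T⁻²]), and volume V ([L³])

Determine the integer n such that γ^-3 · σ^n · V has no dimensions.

Balance the M exponent: (1)·n from σ, plus −3·(1) + (0) = -3 from the rest, must sum to zero.
n − 3 = 0, so n = 3.

3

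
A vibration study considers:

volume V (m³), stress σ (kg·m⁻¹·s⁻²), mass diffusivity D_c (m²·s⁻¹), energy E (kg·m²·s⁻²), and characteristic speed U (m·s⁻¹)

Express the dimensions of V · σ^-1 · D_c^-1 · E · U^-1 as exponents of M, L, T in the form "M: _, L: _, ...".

Collect each base-dimension exponent across the product:
  M: (0) − (1) − (0) + (1) − (0) = 0
  L: (3) − (-1) − (2) + (2) − (1) = 3
  T: (0) − (-2) − (-1) + (-2) − (-1) = 2
So the dimensions are [L³ T²].

M: 0, L: 3, T: 2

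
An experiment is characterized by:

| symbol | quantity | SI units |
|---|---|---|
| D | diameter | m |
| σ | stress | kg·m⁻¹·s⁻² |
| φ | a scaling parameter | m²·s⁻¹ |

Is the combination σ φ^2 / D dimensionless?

Sum the exponent of each base dimension across the product:
  M: −[D]_M + [σ]_M + 2·[φ]_M = −(0) + (1) + 2·(0) = 1
  L: −[D]_L + [σ]_L + 2·[φ]_L = −(1) + (-1) + 2·(2) = 2
  T: −[D]_T + [σ]_T + 2·[φ]_T = −(0) + (-2) + 2·(-1) = -4
Net dimensions [M L² T⁻⁴] ≠ [1] — not dimensionless.

no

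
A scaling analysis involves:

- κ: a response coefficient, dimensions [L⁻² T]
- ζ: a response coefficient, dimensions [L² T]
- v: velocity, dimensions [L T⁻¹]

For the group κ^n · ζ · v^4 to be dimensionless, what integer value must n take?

3

Balance the L exponent: (-2)·n from κ, plus (2) + 4·(1) = 6 from the rest, must sum to zero.
-2n + 6 = 0, so n = 3.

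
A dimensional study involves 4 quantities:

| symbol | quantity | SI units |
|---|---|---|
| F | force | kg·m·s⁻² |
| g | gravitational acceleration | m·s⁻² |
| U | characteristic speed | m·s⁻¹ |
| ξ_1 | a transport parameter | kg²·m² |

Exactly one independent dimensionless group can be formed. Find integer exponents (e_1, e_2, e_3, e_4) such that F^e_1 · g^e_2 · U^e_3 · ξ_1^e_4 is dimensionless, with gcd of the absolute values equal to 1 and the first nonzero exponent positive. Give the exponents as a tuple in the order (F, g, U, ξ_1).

(2, -4, 4, -1)

M: e_1·(1) + e_2·(0) + e_3·(0) + e_4·(2) = 0
L: e_1·(1) + e_2·(1) + e_3·(1) + e_4·(2) = 0
T: e_1·(-2) + e_2·(-2) + e_3·(-1) + e_4·(0) = 0
Solving this homogeneous linear system for the smallest-integer solution (first nonzero entry positive) gives (2, -4, 4, -1).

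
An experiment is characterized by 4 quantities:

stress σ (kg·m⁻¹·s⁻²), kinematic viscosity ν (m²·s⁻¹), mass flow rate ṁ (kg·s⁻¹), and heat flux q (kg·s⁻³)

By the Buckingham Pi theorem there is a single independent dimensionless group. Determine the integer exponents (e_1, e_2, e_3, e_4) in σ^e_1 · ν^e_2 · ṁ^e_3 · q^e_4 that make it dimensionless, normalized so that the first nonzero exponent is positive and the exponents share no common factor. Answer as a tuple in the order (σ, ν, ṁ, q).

(4, 2, -1, -3)

M: e_1·(1) + e_2·(0) + e_3·(1) + e_4·(1) = 0
L: e_1·(-1) + e_2·(2) + e_3·(0) + e_4·(0) = 0
T: e_1·(-2) + e_2·(-1) + e_3·(-1) + e_4·(-3) = 0
Solving this homogeneous linear system for the smallest-integer solution (first nonzero entry positive) gives (4, 2, -1, -3).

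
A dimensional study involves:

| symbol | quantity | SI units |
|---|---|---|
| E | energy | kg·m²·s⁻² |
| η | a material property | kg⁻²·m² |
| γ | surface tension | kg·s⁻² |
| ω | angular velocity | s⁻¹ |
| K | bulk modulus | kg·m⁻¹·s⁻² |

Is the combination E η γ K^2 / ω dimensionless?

Sum the exponent of each base dimension across the product:
  M: [E]_M + [η]_M + [γ]_M − [ω]_M + 2·[K]_M = (1) + (-2) + (1) − (0) + 2·(1) = 2
  L: [E]_L + [η]_L + [γ]_L − [ω]_L + 2·[K]_L = (2) + (2) + (0) − (0) + 2·(-1) = 2
  T: [E]_T + [η]_T + [γ]_T − [ω]_T + 2·[K]_T = (-2) + (0) + (-2) − (-1) + 2·(-2) = -7
Net dimensions [M² L² T⁻⁷] ≠ [1] — not dimensionless.

no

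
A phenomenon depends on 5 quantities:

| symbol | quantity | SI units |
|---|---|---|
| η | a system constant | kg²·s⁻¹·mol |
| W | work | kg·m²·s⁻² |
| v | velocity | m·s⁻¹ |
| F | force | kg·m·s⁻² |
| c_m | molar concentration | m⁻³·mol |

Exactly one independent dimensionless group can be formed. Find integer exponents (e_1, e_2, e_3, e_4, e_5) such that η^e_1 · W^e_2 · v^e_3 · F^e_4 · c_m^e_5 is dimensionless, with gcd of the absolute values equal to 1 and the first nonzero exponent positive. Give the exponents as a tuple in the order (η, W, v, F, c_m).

(1, -4, 3, 2, -1)

M: e_1·(2) + e_2·(1) + e_3·(0) + e_4·(1) + e_5·(0) = 0
L: e_1·(0) + e_2·(2) + e_3·(1) + e_4·(1) + e_5·(-3) = 0
T: e_1·(-1) + e_2·(-2) + e_3·(-1) + e_4·(-2) + e_5·(0) = 0
N: e_1·(1) + e_2·(0) + e_3·(0) + e_4·(0) + e_5·(1) = 0
Solving this homogeneous linear system for the smallest-integer solution (first nonzero entry positive) gives (1, -4, 3, 2, -1).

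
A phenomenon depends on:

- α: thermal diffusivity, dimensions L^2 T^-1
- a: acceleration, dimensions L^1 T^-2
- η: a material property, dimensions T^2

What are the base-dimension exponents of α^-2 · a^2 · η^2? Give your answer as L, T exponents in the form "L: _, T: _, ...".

Collect each base-dimension exponent across the product:
  L: −2·(2) + 2·(1) + 2·(0) = -2
  T: −2·(-1) + 2·(-2) + 2·(2) = 2
So the dimensions are [L⁻² T²].

L: -2, T: 2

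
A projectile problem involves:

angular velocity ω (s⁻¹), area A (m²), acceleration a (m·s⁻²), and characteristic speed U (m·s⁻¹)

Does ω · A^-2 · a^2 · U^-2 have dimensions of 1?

no

Sum the exponent of each base dimension across the product:
  L: [ω]_L − 2·[A]_L + 2·[a]_L − 2·[U]_L = (0) − 2·(2) + 2·(1) − 2·(1) = -4
  T: [ω]_T − 2·[A]_T + 2·[a]_T − 2·[U]_T = (-1) − 2·(0) + 2·(-2) − 2·(-1) = -3
Net dimensions [L⁻⁴ T⁻³] ≠ [1] — not dimensionless.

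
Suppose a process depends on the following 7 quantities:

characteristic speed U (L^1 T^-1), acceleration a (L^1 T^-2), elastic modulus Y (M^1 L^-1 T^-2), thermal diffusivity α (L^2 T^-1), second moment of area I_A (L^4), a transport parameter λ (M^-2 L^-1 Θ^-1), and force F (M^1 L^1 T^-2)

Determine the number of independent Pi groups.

There are 7 variables and 4 base dimensions (M, L, T, Θ).
The dimension matrix has rank 4.
Independent dimensionless groups: 7 − 4 = 3.

3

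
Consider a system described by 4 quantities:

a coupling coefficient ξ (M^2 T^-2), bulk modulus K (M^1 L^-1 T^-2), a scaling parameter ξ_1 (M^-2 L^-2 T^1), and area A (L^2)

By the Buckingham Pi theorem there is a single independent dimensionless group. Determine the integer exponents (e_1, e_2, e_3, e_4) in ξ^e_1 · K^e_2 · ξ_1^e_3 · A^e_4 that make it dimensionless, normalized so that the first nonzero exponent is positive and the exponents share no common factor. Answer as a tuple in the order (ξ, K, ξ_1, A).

M: e_1·(2) + e_2·(1) + e_3·(-2) + e_4·(0) = 0
L: e_1·(0) + e_2·(-1) + e_3·(-2) + e_4·(2) = 0
T: e_1·(-2) + e_2·(-2) + e_3·(1) + e_4·(0) = 0
Solving this homogeneous linear system for the smallest-integer solution (first nonzero entry positive) gives (3, -2, 2, 1).

(3, -2, 2, 1)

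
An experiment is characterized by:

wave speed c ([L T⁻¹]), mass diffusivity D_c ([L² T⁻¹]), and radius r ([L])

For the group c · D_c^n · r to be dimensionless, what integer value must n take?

Balance the L exponent: (2)·n from D_c, plus (1) + (1) = 2 from the rest, must sum to zero.
2n + 2 = 0, so n = -1.

-1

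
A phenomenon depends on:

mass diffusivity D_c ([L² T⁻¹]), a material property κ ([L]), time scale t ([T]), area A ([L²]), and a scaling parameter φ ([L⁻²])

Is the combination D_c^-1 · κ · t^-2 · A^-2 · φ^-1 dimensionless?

Sum the exponent of each base dimension across the product:
  L: −[D_c]_L + [κ]_L − 2·[t]_L − 2·[A]_L − [φ]_L = −(2) + (1) − 2·(0) − 2·(2) − (-2) = -3
  T: −[D_c]_T + [κ]_T − 2·[t]_T − 2·[A]_T − [φ]_T = −(-1) + (0) − 2·(1) − 2·(0) − (0) = -1
Net dimensions [L⁻³ T⁻¹] ≠ [1] — not dimensionless.

no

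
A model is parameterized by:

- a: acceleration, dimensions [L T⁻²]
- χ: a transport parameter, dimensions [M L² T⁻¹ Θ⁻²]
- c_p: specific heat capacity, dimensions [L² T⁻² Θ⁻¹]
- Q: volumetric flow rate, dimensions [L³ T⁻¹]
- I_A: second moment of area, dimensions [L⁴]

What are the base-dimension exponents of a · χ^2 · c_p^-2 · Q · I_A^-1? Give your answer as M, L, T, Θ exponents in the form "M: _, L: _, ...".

Collect each base-dimension exponent across the product:
  M: (0) + 2·(1) − 2·(0) + (0) − (0) = 2
  L: (1) + 2·(2) − 2·(2) + (3) − (4) = 0
  T: (-2) + 2·(-1) − 2·(-2) + (-1) − (0) = -1
  Θ: (0) + 2·(-2) − 2·(-1) + (0) − (0) = -2
So the dimensions are [M² T⁻¹ Θ⁻²].

M: 2, L: 0, T: -1, Θ: -2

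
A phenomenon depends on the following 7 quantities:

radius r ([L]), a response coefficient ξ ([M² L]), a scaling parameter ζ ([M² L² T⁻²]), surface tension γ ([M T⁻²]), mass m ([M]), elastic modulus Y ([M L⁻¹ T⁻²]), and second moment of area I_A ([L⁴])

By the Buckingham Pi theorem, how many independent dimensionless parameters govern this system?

There are 7 variables and 3 base dimensions (M, L, T).
The dimension matrix has rank 3.
Independent dimensionless groups: 7 − 3 = 4.

4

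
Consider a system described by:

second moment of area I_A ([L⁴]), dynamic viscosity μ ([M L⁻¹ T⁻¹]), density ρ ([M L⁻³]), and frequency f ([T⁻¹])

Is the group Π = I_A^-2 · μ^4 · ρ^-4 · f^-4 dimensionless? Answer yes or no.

Sum the exponent of each base dimension across the product:
  M: −2·[I_A]_M + 4·[μ]_M − 4·[ρ]_M − 4·[f]_M = −2·(0) + 4·(1) − 4·(1) − 4·(0) = 0
  L: −2·[I_A]_L + 4·[μ]_L − 4·[ρ]_L − 4·[f]_L = −2·(4) + 4·(-1) − 4·(-3) − 4·(0) = 0
  T: −2·[I_A]_T + 4·[μ]_T − 4·[ρ]_T − 4·[f]_T = −2·(0) + 4·(-1) − 4·(0) − 4·(-1) = 0
  Θ: −2·[I_A]_Θ + 4·[μ]_Θ − 4·[ρ]_Θ − 4·[f]_Θ = −2·(0) + 4·(0) − 4·(0) − 4·(0) = 0
All base exponents vanish — dimensionless.

yes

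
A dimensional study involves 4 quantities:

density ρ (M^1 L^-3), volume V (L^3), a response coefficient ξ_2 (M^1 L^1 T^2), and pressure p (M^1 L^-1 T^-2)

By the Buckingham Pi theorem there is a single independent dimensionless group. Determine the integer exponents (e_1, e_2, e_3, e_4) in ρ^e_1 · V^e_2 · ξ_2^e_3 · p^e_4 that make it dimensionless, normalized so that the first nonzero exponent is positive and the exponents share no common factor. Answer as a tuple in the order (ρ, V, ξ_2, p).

(2, 2, -1, -1)

M: e_1·(1) + e_2·(0) + e_3·(1) + e_4·(1) = 0
L: e_1·(-3) + e_2·(3) + e_3·(1) + e_4·(-1) = 0
T: e_1·(0) + e_2·(0) + e_3·(2) + e_4·(-2) = 0
Solving this homogeneous linear system for the smallest-integer solution (first nonzero entry positive) gives (2, 2, -1, -1).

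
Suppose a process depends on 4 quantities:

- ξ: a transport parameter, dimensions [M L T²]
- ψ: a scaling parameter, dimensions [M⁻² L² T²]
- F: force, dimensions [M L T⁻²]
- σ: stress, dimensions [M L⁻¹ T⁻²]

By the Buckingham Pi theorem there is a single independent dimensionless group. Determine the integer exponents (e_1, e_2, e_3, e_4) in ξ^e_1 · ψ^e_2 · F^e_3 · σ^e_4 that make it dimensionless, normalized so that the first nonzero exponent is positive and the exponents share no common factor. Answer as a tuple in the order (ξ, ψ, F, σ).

M: e_1·(1) + e_2·(-2) + e_3·(1) + e_4·(1) = 0
L: e_1·(1) + e_2·(2) + e_3·(1) + e_4·(-1) = 0
T: e_1·(2) + e_2·(2) + e_3·(-2) + e_4·(-2) = 0
Solving this homogeneous linear system for the smallest-integer solution (first nonzero entry positive) gives (1, 2, -1, 4).

(1, 2, -1, 4)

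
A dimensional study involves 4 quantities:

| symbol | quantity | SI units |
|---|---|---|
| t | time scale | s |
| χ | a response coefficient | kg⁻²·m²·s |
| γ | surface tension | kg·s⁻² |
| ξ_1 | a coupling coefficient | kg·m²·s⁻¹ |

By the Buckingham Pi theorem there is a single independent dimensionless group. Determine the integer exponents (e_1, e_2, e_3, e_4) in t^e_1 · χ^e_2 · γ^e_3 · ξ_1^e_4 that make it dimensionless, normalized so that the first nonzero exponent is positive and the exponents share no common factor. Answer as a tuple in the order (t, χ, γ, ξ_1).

(4, 1, 3, -1)

M: e_1·(0) + e_2·(-2) + e_3·(1) + e_4·(1) = 0
L: e_1·(0) + e_2·(2) + e_3·(0) + e_4·(2) = 0
T: e_1·(1) + e_2·(1) + e_3·(-2) + e_4·(-1) = 0
Solving this homogeneous linear system for the smallest-integer solution (first nonzero entry positive) gives (4, 1, 3, -1).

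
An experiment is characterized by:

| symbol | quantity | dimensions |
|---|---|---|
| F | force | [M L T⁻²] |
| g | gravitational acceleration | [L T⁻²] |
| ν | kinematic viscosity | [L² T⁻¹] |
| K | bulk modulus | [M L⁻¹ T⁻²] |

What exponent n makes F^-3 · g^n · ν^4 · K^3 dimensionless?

-2

Balance the L exponent: (1)·n from g, plus −3·(1) + 4·(2) + 3·(-1) = 2 from the rest, must sum to zero.
n + 2 = 0, so n = -2.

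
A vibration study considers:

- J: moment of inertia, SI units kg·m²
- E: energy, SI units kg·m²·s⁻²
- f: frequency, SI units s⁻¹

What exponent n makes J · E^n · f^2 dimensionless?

-1

Balance the M exponent: (1)·n from E, plus (1) + 2·(0) = 1 from the rest, must sum to zero.
n + 1 = 0, so n = -1.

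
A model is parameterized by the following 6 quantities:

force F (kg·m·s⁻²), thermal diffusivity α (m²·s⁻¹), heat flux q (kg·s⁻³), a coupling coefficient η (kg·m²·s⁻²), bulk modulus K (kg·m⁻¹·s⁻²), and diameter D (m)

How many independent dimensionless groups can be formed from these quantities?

3

There are 6 variables and 3 base dimensions (M, L, T).
The dimension matrix has rank 3.
Independent dimensionless groups: 6 − 3 = 3.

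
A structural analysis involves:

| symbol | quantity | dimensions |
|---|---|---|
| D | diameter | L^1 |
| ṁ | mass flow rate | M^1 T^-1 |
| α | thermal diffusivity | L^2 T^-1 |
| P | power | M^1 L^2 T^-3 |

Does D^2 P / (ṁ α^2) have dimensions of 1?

yes

Sum the exponent of each base dimension across the product:
  M: 2·[D]_M − [ṁ]_M − 2·[α]_M + [P]_M = 2·(0) − (1) − 2·(0) + (1) = 0
  L: 2·[D]_L − [ṁ]_L − 2·[α]_L + [P]_L = 2·(1) − (0) − 2·(2) + (2) = 0
  T: 2·[D]_T − [ṁ]_T − 2·[α]_T + [P]_T = 2·(0) − (-1) − 2·(-1) + (-3) = 0
All base exponents vanish — dimensionless.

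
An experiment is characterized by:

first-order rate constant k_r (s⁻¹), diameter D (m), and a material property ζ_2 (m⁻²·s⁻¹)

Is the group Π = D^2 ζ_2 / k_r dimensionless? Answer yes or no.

yes

Sum the exponent of each base dimension across the product:
  L: −[k_r]_L + 2·[D]_L + [ζ_2]_L = −(0) + 2·(1) + (-2) = 0
  T: −[k_r]_T + 2·[D]_T + [ζ_2]_T = −(-1) + 2·(0) + (-1) = 0
All base exponents vanish — dimensionless.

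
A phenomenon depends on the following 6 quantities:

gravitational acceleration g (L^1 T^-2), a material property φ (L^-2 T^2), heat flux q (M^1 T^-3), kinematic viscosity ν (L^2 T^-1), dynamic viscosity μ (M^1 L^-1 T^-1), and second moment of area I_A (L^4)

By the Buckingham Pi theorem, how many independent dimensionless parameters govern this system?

3

There are 6 variables and 3 base dimensions (M, L, T).
The dimension matrix has rank 3.
Independent dimensionless groups: 6 − 3 = 3.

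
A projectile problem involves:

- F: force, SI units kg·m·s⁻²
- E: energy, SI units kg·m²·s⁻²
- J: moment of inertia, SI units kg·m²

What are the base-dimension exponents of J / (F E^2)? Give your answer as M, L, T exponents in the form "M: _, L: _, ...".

Collect each base-dimension exponent across the product:
  M: −(1) − 2·(1) + (1) = -2
  L: −(1) − 2·(2) + (2) = -3
  T: −(-2) − 2·(-2) + (0) = 6
So the dimensions are [M⁻² L⁻³ T⁶].

M: -2, L: -3, T: 6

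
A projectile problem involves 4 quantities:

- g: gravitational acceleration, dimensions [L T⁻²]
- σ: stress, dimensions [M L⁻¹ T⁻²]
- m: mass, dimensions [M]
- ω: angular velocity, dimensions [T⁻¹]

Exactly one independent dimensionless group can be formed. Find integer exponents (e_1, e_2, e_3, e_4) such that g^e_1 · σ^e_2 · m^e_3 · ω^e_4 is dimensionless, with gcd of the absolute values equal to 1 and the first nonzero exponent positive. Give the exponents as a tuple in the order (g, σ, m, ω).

(1, 1, -1, -4)

M: e_1·(0) + e_2·(1) + e_3·(1) + e_4·(0) = 0
L: e_1·(1) + e_2·(-1) + e_3·(0) + e_4·(0) = 0
T: e_1·(-2) + e_2·(-2) + e_3·(0) + e_4·(-1) = 0
Solving this homogeneous linear system for the smallest-integer solution (first nonzero entry positive) gives (1, 1, -1, -4).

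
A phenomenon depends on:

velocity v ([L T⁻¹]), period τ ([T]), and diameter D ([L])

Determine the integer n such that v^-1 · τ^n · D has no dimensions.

-1

Balance the T exponent: (1)·n from τ, plus −(-1) + (0) = 1 from the rest, must sum to zero.
n + 1 = 0, so n = -1.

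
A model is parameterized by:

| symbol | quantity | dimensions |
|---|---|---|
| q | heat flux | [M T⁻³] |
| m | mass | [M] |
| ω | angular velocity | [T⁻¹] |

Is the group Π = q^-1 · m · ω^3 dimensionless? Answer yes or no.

Sum the exponent of each base dimension across the product:
  M: −[q]_M + [m]_M + 3·[ω]_M = −(1) + (1) + 3·(0) = 0
  L: −[q]_L + [m]_L + 3·[ω]_L = −(0) + (0) + 3·(0) = 0
  T: −[q]_T + [m]_T + 3·[ω]_T = −(-3) + (0) + 3·(-1) = 0
All base exponents vanish — dimensionless.

yes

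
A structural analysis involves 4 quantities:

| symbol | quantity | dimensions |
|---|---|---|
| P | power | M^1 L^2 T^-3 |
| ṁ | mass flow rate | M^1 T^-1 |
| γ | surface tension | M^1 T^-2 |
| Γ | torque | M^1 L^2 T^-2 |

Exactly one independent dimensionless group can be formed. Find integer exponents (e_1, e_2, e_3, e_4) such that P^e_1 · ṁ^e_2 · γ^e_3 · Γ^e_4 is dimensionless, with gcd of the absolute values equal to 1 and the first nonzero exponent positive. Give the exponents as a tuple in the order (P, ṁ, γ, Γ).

(1, 1, -1, -1)

M: e_1·(1) + e_2·(1) + e_3·(1) + e_4·(1) = 0
L: e_1·(2) + e_2·(0) + e_3·(0) + e_4·(2) = 0
T: e_1·(-3) + e_2·(-1) + e_3·(-2) + e_4·(-2) = 0
Solving this homogeneous linear system for the smallest-integer solution (first nonzero entry positive) gives (1, 1, -1, -1).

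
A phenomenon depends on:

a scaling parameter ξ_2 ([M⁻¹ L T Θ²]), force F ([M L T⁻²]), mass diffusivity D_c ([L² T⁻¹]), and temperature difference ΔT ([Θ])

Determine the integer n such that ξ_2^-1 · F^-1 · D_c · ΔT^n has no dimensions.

2

Balance the Θ exponent: (1)·n from ΔT, plus −(2) − (0) + (0) = -2 from the rest, must sum to zero.
n − 2 = 0, so n = 2.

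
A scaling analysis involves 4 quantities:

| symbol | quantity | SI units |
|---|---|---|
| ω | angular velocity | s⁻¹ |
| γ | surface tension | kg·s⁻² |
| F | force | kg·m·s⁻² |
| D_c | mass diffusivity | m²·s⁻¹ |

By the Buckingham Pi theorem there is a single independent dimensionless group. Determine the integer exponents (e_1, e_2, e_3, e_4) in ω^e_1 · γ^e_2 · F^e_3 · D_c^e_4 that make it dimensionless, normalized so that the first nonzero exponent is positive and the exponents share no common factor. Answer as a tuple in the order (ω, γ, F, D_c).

M: e_1·(0) + e_2·(1) + e_3·(1) + e_4·(0) = 0
L: e_1·(0) + e_2·(0) + e_3·(1) + e_4·(2) = 0
T: e_1·(-1) + e_2·(-2) + e_3·(-2) + e_4·(-1) = 0
Solving this homogeneous linear system for the smallest-integer solution (first nonzero entry positive) gives (1, -2, 2, -1).

(1, -2, 2, -1)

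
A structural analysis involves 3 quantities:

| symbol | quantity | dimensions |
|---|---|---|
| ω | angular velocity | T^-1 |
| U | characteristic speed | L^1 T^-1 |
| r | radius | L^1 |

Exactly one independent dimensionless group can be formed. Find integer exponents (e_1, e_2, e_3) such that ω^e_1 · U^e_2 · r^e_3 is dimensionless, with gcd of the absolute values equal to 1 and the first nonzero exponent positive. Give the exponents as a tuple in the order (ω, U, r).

L: e_1·(0) + e_2·(1) + e_3·(1) = 0
T: e_1·(-1) + e_2·(-1) + e_3·(0) = 0
Solving this homogeneous linear system for the smallest-integer solution (first nonzero entry positive) gives (1, -1, 1).

(1, -1, 1)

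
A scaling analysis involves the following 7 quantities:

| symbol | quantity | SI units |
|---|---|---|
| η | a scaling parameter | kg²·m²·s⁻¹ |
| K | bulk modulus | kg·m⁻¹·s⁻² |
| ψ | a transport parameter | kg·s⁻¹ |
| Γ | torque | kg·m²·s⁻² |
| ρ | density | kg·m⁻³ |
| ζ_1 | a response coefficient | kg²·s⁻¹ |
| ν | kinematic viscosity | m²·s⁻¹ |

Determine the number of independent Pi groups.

There are 7 variables and 3 base dimensions (M, L, T).
The dimension matrix has rank 3.
Independent dimensionless groups: 7 − 3 = 4.

4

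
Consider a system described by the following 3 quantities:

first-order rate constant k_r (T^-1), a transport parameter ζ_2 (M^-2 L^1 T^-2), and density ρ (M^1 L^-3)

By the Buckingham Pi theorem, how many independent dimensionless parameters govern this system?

There are 3 variables and 3 base dimensions (M, L, T).
The dimension matrix has rank 3.
Independent dimensionless groups: 3 − 3 = 0.

0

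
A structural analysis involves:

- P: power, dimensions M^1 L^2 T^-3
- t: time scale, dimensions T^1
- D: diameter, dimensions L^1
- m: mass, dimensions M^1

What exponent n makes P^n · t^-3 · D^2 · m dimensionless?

Balance the M exponent: (1)·n from P, plus −3·(0) + 2·(0) + (1) = 1 from the rest, must sum to zero.
n + 1 = 0, so n = -1.

-1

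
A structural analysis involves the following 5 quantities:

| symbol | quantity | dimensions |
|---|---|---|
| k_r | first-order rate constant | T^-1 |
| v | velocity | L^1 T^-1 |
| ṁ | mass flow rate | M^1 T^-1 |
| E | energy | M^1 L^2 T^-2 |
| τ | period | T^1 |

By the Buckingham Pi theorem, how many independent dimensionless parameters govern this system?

There are 5 variables and 3 base dimensions (M, L, T).
The dimension matrix has rank 3.
Independent dimensionless groups: 5 − 3 = 2.

2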